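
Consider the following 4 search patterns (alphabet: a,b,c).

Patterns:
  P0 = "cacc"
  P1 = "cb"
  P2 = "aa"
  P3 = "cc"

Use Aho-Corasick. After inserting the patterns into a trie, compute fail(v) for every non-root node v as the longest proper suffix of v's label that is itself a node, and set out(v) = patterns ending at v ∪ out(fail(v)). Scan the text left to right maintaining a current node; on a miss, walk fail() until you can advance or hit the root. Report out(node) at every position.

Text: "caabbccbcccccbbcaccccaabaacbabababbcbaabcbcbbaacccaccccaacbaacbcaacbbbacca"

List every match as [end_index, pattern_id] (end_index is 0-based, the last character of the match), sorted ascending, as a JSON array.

Build:
Trie nodes:
  0='ε' goto a→6 c→1
  1='c' goto a→2 b→5 c→8
  2='ca' goto c→3
  3='cac' goto c→4
  4='cacc' goto ·  [P0 ends]
  5='cb' goto ·  [P1 ends]
  6='a' goto a→7
  7='aa' goto ·  [P2 ends]
  8='cc' goto ·  [P3 ends]

BFS fail/out derivation:
  fail(1) 'c': from fail(0)=0 chase 'c': 0 ⇒ 0;  out=∅∪out(0)=∅
  fail(6) 'a': from fail(0)=0 chase 'a': 0 ⇒ 0;  out=∅∪out(0)=∅
  fail(2) 'ca': from fail(1)=0 chase 'a': 0 ⇒ 6;  out=∅∪out(6)=∅
  fail(5) 'cb': from fail(1)=0 chase 'b': 0 ⇒ 0;  out={1}∪out(0)={1}
  fail(7) 'aa': from fail(6)=0 chase 'a': 0 ⇒ 6;  out={2}∪out(6)={2}
  fail(8) 'cc': from fail(1)=0 chase 'c': 0 ⇒ 1;  out={3}∪out(1)={3}
  fail(3) 'cac': from fail(2)=6 chase 'c': 6→0 ⇒ 1;  out=∅∪out(1)=∅
  fail(4) 'cacc': from fail(3)=1 chase 'c': 1 ⇒ 8;  out={0}∪out(8)={0,3}

Scan:
i=0 'c': node 0→1
i=1 'a': node 1→2
i=2 'a': node 2→7 (via fail)  emit P2@[1:2]
i=3 'b': node 7→0 (via fail)
i=4 'b': node 0→0
i=5 'c': node 0→1
i=6 'c': node 1→8  emit P3@[5:6]
i=7 'b': node 8→5 (via fail)  emit P1@[6:7]
i=8 'c': node 5→1 (via fail)
i=9 'c': node 1→8  emit P3@[8:9]
i=10 'c': node 8→8 (via fail)  emit P3@[9:10]
i=11 'c': node 8→8 (via fail)  emit P3@[10:11]
i=12 'c': node 8→8 (via fail)  emit P3@[11:12]
i=13 'b': node 8→5 (via fail)  emit P1@[12:13]
i=14 'b': node 5→0 (via fail)
i=15 'c': node 0→1
i=16 'a': node 1→2
i=17 'c': node 2→3
i=18 'c': node 3→4  emit P0@[15:18],P3@[17:18]
i=19 'c': node 4→8 (via fail)  emit P3@[18:19]
i=20 'c': node 8→8 (via fail)  emit P3@[19:20]
i=21 'a': node 8→2 (via fail)
i=22 'a': node 2→7 (via fail)  emit P2@[21:22]
i=23 'b': node 7→0 (via fail)
i=24 'a': node 0→6
i=25 'a': node 6→7  emit P2@[24:25]
i=26 'c': node 7→1 (via fail)
i=27 'b': node 1→5  emit P1@[26:27]
i=28 'a': node 5→6 (via fail)
i=29 'b': node 6→0 (via fail)
i=30 'a': node 0→6
i=31 'b': node 6→0 (via fail)
i=32 'a': node 0→6
i=33 'b': node 6→0 (via fail)
i=34 'b': node 0→0
i=35 'c': node 0→1
i=36 'b': node 1→5  emit P1@[35:36]
i=37 'a': node 5→6 (via fail)
i=38 'a': node 6→7  emit P2@[37:38]
i=39 'b': node 7→0 (via fail)
i=40 'c': node 0→1
i=41 'b': node 1→5  emit P1@[40:41]
i=42 'c': node 5→1 (via fail)
i=43 'b': node 1→5  emit P1@[42:43]
i=44 'b': node 5→0 (via fail)
i=45 'a': node 0→6
i=46 'a': node 6→7  emit P2@[45:46]
i=47 'c': node 7→1 (via fail)
i=48 'c': node 1→8  emit P3@[47:48]
i=49 'c': node 8→8 (via fail)  emit P3@[48:49]
i=50 'a': node 8→2 (via fail)
i=51 'c': node 2→3
i=52 'c': node 3→4  emit P0@[49:52],P3@[51:52]
i=53 'c': node 4→8 (via fail)  emit P3@[52:53]
i=54 'c': node 8→8 (via fail)  emit P3@[53:54]
i=55 'a': node 8→2 (via fail)
i=56 'a': node 2→7 (via fail)  emit P2@[55:56]
i=57 'c': node 7→1 (via fail)
i=58 'b': node 1→5  emit P1@[57:58]
i=59 'a': node 5→6 (via fail)
i=60 'a': node 6→7  emit P2@[59:60]
i=61 'c': node 7→1 (via fail)
i=62 'b': node 1→5  emit P1@[61:62]
i=63 'c': node 5→1 (via fail)
i=64 'a': node 1→2
i=65 'a': node 2→7 (via fail)  emit P2@[64:65]
i=66 'c': node 7→1 (via fail)
i=67 'b': node 1→5  emit P1@[66:67]
i=68 'b': node 5→0 (via fail)
i=69 'b': node 0→0
i=70 'a': node 0→6
i=71 'c': node 6→1 (via fail)
i=72 'c': node 1→8  emit P3@[71:72]
i=73 'a': node 8→2 (via fail)

All matches (sorted): [[2,2],[6,3],[7,1],[9,3],[10,3],[11,3],[12,3],[13,1],[18,0],[18,3],[19,3],[20,3],[22,2],[25,2],[27,1],[36,1],[38,2],[41,1],[43,1],[46,2],[48,3],[49,3],[52,0],[52,3],[53,3],[54,3],[56,2],[58,1],[60,2],[62,1],[65,2],[67,1],[72,3]]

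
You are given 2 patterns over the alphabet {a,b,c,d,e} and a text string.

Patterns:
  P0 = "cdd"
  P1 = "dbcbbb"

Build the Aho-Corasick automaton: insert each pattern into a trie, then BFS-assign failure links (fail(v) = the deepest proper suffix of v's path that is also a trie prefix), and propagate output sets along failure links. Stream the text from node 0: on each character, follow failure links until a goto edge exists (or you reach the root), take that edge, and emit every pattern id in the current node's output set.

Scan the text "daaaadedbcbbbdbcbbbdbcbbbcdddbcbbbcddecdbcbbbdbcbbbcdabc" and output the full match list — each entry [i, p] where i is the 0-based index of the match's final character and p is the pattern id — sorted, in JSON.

Build:
Trie (insert patterns):
  n0 'ε': c→1 d→4
  n1 'c': d→2
  n2 'cd': d→3
  n3 'cdd': ·  [P0 ends]
  n4 'd': b→5
  n5 'db': c→6
  n6 'dbc': b→7
  n7 'dbcb': b→8
  n8 'dbcbb': b→9
  n9 'dbcbbb': ·  [P1 ends]

BFS fail/out derivation:
  fail(1) 'c': from fail(0)=0 chase 'c': 0 ⇒ 0;  out=∅∪out(0)=∅
  fail(4) 'd': from fail(0)=0 chase 'd': 0 ⇒ 0;  out=∅∪out(0)=∅
  fail(2) 'cd': from fail(1)=0 chase 'd': 0 ⇒ 4;  out=∅∪out(4)=∅
  fail(5) 'db': from fail(4)=0 chase 'b': 0 ⇒ 0;  out=∅∪out(0)=∅
  fail(3) 'cdd': from fail(2)=4 chase 'd': 4→0 ⇒ 4;  out={0}∪out(4)={0}
  fail(6) 'dbc': from fail(5)=0 chase 'c': 0 ⇒ 1;  out=∅∪out(1)=∅
  fail(7) 'dbcb': from fail(6)=1 chase 'b': 1→0 ⇒ 0;  out=∅∪out(0)=∅
  fail(8) 'dbcbb': from fail(7)=0 chase 'b': 0 ⇒ 0;  out=∅∪out(0)=∅
  fail(9) 'dbcbbb': from fail(8)=0 chase 'b': 0 ⇒ 0;  out={1}∪out(0)={1}

Scan:
pos 0 'd': at 4
pos 1 'a': at 0 ·f
pos 2 'a': at 0
pos 3 'a': at 0
pos 4 'a': at 0
pos 5 'd': at 4
pos 6 'e': at 0 ·f
pos 7 'd': at 4
pos 8 'b': at 5
pos 9 'c': at 6
pos 10 'b': at 7
pos 11 'b': at 8
pos 12 'b': at 9  emit P1@[7:12]
pos 13 'd': at 4 ·f
pos 14 'b': at 5
pos 15 'c': at 6
pos 16 'b': at 7
pos 17 'b': at 8
pos 18 'b': at 9  emit P1@[13:18]
pos 19 'd': at 4 ·f
pos 20 'b': at 5
pos 21 'c': at 6
pos 22 'b': at 7
pos 23 'b': at 8
pos 24 'b': at 9  emit P1@[19:24]
pos 25 'c': at 1 ·f
pos 26 'd': at 2
pos 27 'd': at 3  emit P0@[25:27]
pos 28 'd': at 4 ·f
pos 29 'b': at 5
pos 30 'c': at 6
pos 31 'b': at 7
pos 32 'b': at 8
pos 33 'b': at 9  emit P1@[28:33]
pos 34 'c': at 1 ·f
pos 35 'd': at 2
pos 36 'd': at 3  emit P0@[34:36]
pos 37 'e': at 0 ·f
pos 38 'c': at 1
pos 39 'd': at 2
pos 40 'b': at 5 ·f
pos 41 'c': at 6
pos 42 'b': at 7
pos 43 'b': at 8
pos 44 'b': at 9  emit P1@[39:44]
pos 45 'd': at 4 ·f
pos 46 'b': at 5
pos 47 'c': at 6
pos 48 'b': at 7
pos 49 'b': at 8
pos 50 'b': at 9  emit P1@[45:50]
pos 51 'c': at 1 ·f
pos 52 'd': at 2
pos 53 'a': at 0 ·f
pos 54 'b': at 0
pos 55 'c': at 1

Matches: [[12,1],[18,1],[24,1],[27,0],[33,1],[36,0],[44,1],[50,1]]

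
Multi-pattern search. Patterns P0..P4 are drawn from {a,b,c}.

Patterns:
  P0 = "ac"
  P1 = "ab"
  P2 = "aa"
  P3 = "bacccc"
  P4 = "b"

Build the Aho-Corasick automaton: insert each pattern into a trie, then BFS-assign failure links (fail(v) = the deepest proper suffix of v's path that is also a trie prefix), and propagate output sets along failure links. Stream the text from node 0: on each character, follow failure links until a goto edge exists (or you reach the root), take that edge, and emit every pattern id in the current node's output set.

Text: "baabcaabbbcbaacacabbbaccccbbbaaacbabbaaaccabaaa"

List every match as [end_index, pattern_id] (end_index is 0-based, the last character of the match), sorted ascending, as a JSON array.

Build:
Trie (insert patterns):
  0='ε' goto a→1 b→5
  1='a' goto a→4 b→3 c→2
  2='ac' goto ·  ←P0
  3='ab' goto ·  ←P1
  4='aa' goto ·  ←P2
  5='b' goto a→6  ←P4
  6='ba' goto c→7
  7='bac' goto c→8
  8='bacc' goto c→9
  9='baccc' goto c→10
  10='bacccc' goto ·  ←P3

BFS fail/out derivation:
  n1('a'): parent n0 fail=0; on 'a' 0 → fail=0;  out ∅∪∅=∅
  n5('b'): parent n0 fail=0; on 'b' 0 → fail=0;  out {4}∪∅={4}
  n2('ac'): parent n1 fail=0; on 'c' 0 → fail=0;  out {0}∪∅={0}
  n3('ab'): parent n1 fail=0; on 'b' 0 → fail=5;  out {1}∪{4}={1,4}
  n4('aa'): parent n1 fail=0; on 'a' 0 → fail=1;  out {2}∪∅={2}
  n6('ba'): parent n5 fail=0; on 'a' 0 → fail=1;  out ∅∪∅=∅
  n7('bac'): parent n6 fail=1; on 'c' 1 → fail=2;  out ∅∪{0}={0}
  n8('bacc'): parent n7 fail=2; on 'c' 2→0 → fail=0;  out ∅∪∅=∅
  n9('baccc'): parent n8 fail=0; on 'c' 0 → fail=0;  out ∅∪∅=∅
  n10('bacccc'): parent n9 fail=0; on 'c' 0 → fail=0;  out {3}∪∅={3}

Scan:
pos 0 'b': at 5  emit P4@[0:0]
pos 1 'a': at 6
pos 2 'a': at 4 (via fail)  emit P2@[1:2]
pos 3 'b': at 3 (via fail)  emit P1@[2:3],P4@[3:3]
pos 4 'c': at 0 (via fail)
pos 5 'a': at 1
pos 6 'a': at 4  emit P2@[5:6]
pos 7 'b': at 3 (via fail)  emit P1@[6:7],P4@[7:7]
pos 8 'b': at 5 (via fail)  emit P4@[8:8]
pos 9 'b': at 5 (via fail)  emit P4@[9:9]
pos 10 'c': at 0 (via fail)
pos 11 'b': at 5  emit P4@[11:11]
pos 12 'a': at 6
pos 13 'a': at 4 (via fail)  emit P2@[12:13]
pos 14 'c': at 2 (via fail)  emit P0@[13:14]
pos 15 'a': at 1 (via fail)
pos 16 'c': at 2  emit P0@[15:16]
pos 17 'a': at 1 (via fail)
pos 18 'b': at 3  emit P1@[17:18],P4@[18:18]
pos 19 'b': at 5 (via fail)  emit P4@[19:19]
pos 20 'b': at 5 (via fail)  emit P4@[20:20]
pos 21 'a': at 6
pos 22 'c': at 7  emit P0@[21:22]
pos 23 'c': at 8
pos 24 'c': at 9
pos 25 'c': at 10  emit P3@[20:25]
pos 26 'b': at 5 (via fail)  emit P4@[26:26]
pos 27 'b': at 5 (via fail)  emit P4@[27:27]
pos 28 'b': at 5 (via fail)  emit P4@[28:28]
pos 29 'a': at 6
pos 30 'a': at 4 (via fail)  emit P2@[29:30]
pos 31 'a': at 4 (via fail)  emit P2@[30:31]
pos 32 'c': at 2 (via fail)  emit P0@[31:32]
pos 33 'b': at 5 (via fail)  emit P4@[33:33]
pos 34 'a': at 6
pos 35 'b': at 3 (via fail)  emit P1@[34:35],P4@[35:35]
pos 36 'b': at 5 (via fail)  emit P4@[36:36]
pos 37 'a': at 6
pos 38 'a': at 4 (via fail)  emit P2@[37:38]
pos 39 'a': at 4 (via fail)  emit P2@[38:39]
pos 40 'c': at 2 (via fail)  emit P0@[39:40]
pos 41 'c': at 0 (via fail)
pos 42 'a': at 1
pos 43 'b': at 3  emit P1@[42:43],P4@[43:43]
pos 44 'a': at 6 (via fail)
pos 45 'a': at 4 (via fail)  emit P2@[44:45]
pos 46 'a': at 4 (via fail)  emit P2@[45:46]

Result: [[0,4],[2,2],[3,1],[3,4],[6,2],[7,1],[7,4],[8,4],[9,4],[11,4],[13,2],[14,0],[16,0],[18,1],[18,4],[19,4],[20,4],[22,0],[25,3],[26,4],[27,4],[28,4],[30,2],[31,2],[32,0],[33,4],[35,1],[35,4],[36,4],[38,2],[39,2],[40,0],[43,1],[43,4],[45,2],[46,2]]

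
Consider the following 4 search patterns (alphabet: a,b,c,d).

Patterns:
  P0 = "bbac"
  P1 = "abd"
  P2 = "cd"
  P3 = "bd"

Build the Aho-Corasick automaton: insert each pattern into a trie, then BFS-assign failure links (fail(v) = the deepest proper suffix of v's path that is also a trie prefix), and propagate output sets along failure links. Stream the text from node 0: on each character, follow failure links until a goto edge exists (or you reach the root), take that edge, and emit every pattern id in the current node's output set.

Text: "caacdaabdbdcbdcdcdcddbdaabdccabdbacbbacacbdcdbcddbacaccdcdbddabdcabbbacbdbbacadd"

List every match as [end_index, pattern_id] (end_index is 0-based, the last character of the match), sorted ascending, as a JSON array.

Construct AC machine:
Trie nodes:
  0='ε' goto a→5 b→1 c→8
  1='b' goto b→2 d→10
  2='bb' goto a→3
  3='bba' goto c→4
  4='bbac' goto ·  [P0 ends]
  5='a' goto b→6
  6='ab' goto d→7
  7='abd' goto ·  [P1 ends]
  8='c' goto d→9
  9='cd' goto ·  [P2 ends]
  10='bd' goto ·  [P3 ends]

Failure links (BFS by depth):
  n1('b'): parent n0 fail=0; on 'b' 0 → fail=0;  out ∅∪∅=∅
  n5('a'): parent n0 fail=0; on 'a' 0 → fail=0;  out ∅∪∅=∅
  n8('c'): parent n0 fail=0; on 'c' 0 → fail=0;  out ∅∪∅=∅
  n2('bb'): parent n1 fail=0; on 'b' 0 → fail=1;  out ∅∪∅=∅
  n6('ab'): parent n5 fail=0; on 'b' 0 → fail=1;  out ∅∪∅=∅
  n9('cd'): parent n8 fail=0; on 'd' 0 → fail=0;  out {2}∪∅={2}
  n10('bd'): parent n1 fail=0; on 'd' 0 → fail=0;  out {3}∪∅={3}
  n3('bba'): parent n2 fail=1; on 'a' 1→0 → fail=5;  out ∅∪∅=∅
  n7('abd'): parent n6 fail=1; on 'd' 1 → fail=10;  out {1}∪{3}={1,3}
  n4('bbac'): parent n3 fail=5; on 'c' 5→0 → fail=8;  out {0}∪∅={0}

Scan:
[0] read 'c'  n0⇒n8
[1] read 'a'  n8⇒n5 (fail-walked)
[2] read 'a'  n5⇒n5 (fail-walked)
[3] read 'c'  n5⇒n8 (fail-walked)
[4] read 'd'  n8⇒n9  emit P2@[3:4]
[5] read 'a'  n9⇒n5 (fail-walked)
[6] read 'a'  n5⇒n5 (fail-walked)
[7] read 'b'  n5⇒n6
[8] read 'd'  n6⇒n7  emit P1@[6:8],P3@[7:8]
[9] read 'b'  n7⇒n1 (fail-walked)
[10] read 'd'  n1⇒n10  emit P3@[9:10]
[11] read 'c'  n10⇒n8 (fail-walked)
[12] read 'b'  n8⇒n1 (fail-walked)
[13] read 'd'  n1⇒n10  emit P3@[12:13]
[14] read 'c'  n10⇒n8 (fail-walked)
[15] read 'd'  n8⇒n9  emit P2@[14:15]
[16] read 'c'  n9⇒n8 (fail-walked)
[17] read 'd'  n8⇒n9  emit P2@[16:17]
[18] read 'c'  n9⇒n8 (fail-walked)
[19] read 'd'  n8⇒n9  emit P2@[18:19]
[20] read 'd'  n9⇒n0 (fail-walked)
[21] read 'b'  n0⇒n1
[22] read 'd'  n1⇒n10  emit P3@[21:22]
[23] read 'a'  n10⇒n5 (fail-walked)
[24] read 'a'  n5⇒n5 (fail-walked)
[25] read 'b'  n5⇒n6
[26] read 'd'  n6⇒n7  emit P1@[24:26],P3@[25:26]
[27] read 'c'  n7⇒n8 (fail-walked)
[28] read 'c'  n8⇒n8 (fail-walked)
[29] read 'a'  n8⇒n5 (fail-walked)
[30] read 'b'  n5⇒n6
[31] read 'd'  n6⇒n7  emit P1@[29:31],P3@[30:31]
[32] read 'b'  n7⇒n1 (fail-walked)
[33] read 'a'  n1⇒n5 (fail-walked)
[34] read 'c'  n5⇒n8 (fail-walked)
[35] read 'b'  n8⇒n1 (fail-walked)
[36] read 'b'  n1⇒n2
[37] read 'a'  n2⇒n3
[38] read 'c'  n3⇒n4  emit P0@[35:38]
[39] read 'a'  n4⇒n5 (fail-walked)
[40] read 'c'  n5⇒n8 (fail-walked)
[41] read 'b'  n8⇒n1 (fail-walked)
[42] read 'd'  n1⇒n10  emit P3@[41:42]
[43] read 'c'  n10⇒n8 (fail-walked)
[44] read 'd'  n8⇒n9  emit P2@[43:44]
[45] read 'b'  n9⇒n1 (fail-walked)
[46] read 'c'  n1⇒n8 (fail-walked)
[47] read 'd'  n8⇒n9  emit P2@[46:47]
[48] read 'd'  n9⇒n0 (fail-walked)
[49] read 'b'  n0⇒n1
[50] read 'a'  n1⇒n5 (fail-walked)
[51] read 'c'  n5⇒n8 (fail-walked)
[52] read 'a'  n8⇒n5 (fail-walked)
[53] read 'c'  n5⇒n8 (fail-walked)
[54] read 'c'  n8⇒n8 (fail-walked)
[55] read 'd'  n8⇒n9  emit P2@[54:55]
[56] read 'c'  n9⇒n8 (fail-walked)
[57] read 'd'  n8⇒n9  emit P2@[56:57]
[58] read 'b'  n9⇒n1 (fail-walked)
[59] read 'd'  n1⇒n10  emit P3@[58:59]
[60] read 'd'  n10⇒n0 (fail-walked)
[61] read 'a'  n0⇒n5
[62] read 'b'  n5⇒n6
[63] read 'd'  n6⇒n7  emit P1@[61:63],P3@[62:63]
[64] read 'c'  n7⇒n8 (fail-walked)
[65] read 'a'  n8⇒n5 (fail-walked)
[66] read 'b'  n5⇒n6
[67] read 'b'  n6⇒n2 (fail-walked)
[68] read 'b'  n2⇒n2 (fail-walked)
[69] read 'a'  n2⇒n3
[70] read 'c'  n3⇒n4  emit P0@[67:70]
[71] read 'b'  n4⇒n1 (fail-walked)
[72] read 'd'  n1⇒n10  emit P3@[71:72]
[73] read 'b'  n10⇒n1 (fail-walked)
[74] read 'b'  n1⇒n2
[75] read 'a'  n2⇒n3
[76] read 'c'  n3⇒n4  emit P0@[73:76]
[77] read 'a'  n4⇒n5 (fail-walked)
[78] read 'd'  n5⇒n0 (fail-walked)
[79] read 'd'  n0⇒n0

Result: [[4,2],[8,1],[8,3],[10,3],[13,3],[15,2],[17,2],[19,2],[22,3],[26,1],[26,3],[31,1],[31,3],[38,0],[42,3],[44,2],[47,2],[55,2],[57,2],[59,3],[63,1],[63,3],[70,0],[72,3],[76,0]]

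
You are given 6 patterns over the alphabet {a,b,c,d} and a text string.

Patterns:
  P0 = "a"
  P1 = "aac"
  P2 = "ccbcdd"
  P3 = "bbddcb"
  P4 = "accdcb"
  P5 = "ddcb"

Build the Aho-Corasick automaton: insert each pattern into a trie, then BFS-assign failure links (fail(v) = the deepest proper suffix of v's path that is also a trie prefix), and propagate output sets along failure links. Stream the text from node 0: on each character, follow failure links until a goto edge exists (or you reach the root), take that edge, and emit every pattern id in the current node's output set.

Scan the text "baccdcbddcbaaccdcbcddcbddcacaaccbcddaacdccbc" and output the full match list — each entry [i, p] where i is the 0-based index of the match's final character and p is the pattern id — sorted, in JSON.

Build automaton:
Trie (insert patterns):
  n0 'ε': a→1 b→10 c→4 d→21
  n1 'a': a→2 c→16  [P0 ends]
  n2 'aa': c→3
  n3 'aac': ·  [P1 ends]
  n4 'c': c→5
  n5 'cc': b→6
  n6 'ccb': c→7
  n7 'ccbc': d→8
  n8 'ccbcd': d→9
  n9 'ccbcdd': ·  [P2 ends]
  n10 'b': b→11
  n11 'bb': d→12
  n12 'bbd': d→13
  n13 'bbdd': c→14
  n14 'bbddc': b→15
  n15 'bbddcb': ·  [P3 ends]
  n16 'ac': c→17
  n17 'acc': d→18
  n18 'accd': c→19
  n19 'accdc': b→20
  n20 'accdcb': ·  [P4 ends]
  n21 'd': d→22
  n22 'dd': c→23
  n23 'ddc': b→24
  n24 'ddcb': ·  [P5 ends]

Failure links (BFS by depth):
  n1('a'): parent n0 fail=0; on 'a' 0 → fail=0;  out {0}∪∅={0}
  n4('c'): parent n0 fail=0; on 'c' 0 → fail=0;  out ∅∪∅=∅
  n10('b'): parent n0 fail=0; on 'b' 0 → fail=0;  out ∅∪∅=∅
  n21('d'): parent n0 fail=0; on 'd' 0 → fail=0;  out ∅∪∅=∅
  n2('aa'): parent n1 fail=0; on 'a' 0 → fail=1;  out ∅∪{0}={0}
  n5('cc'): parent n4 fail=0; on 'c' 0 → fail=4;  out ∅∪∅=∅
  n11('bb'): parent n10 fail=0; on 'b' 0 → fail=10;  out ∅∪∅=∅
  n16('ac'): parent n1 fail=0; on 'c' 0 → fail=4;  out ∅∪∅=∅
  n22('dd'): parent n21 fail=0; on 'd' 0 → fail=21;  out ∅∪∅=∅
  n3('aac'): parent n2 fail=1; on 'c' 1 → fail=16;  out {1}∪∅={1}
  n6('ccb'): parent n5 fail=4; on 'b' 4→0 → fail=10;  out ∅∪∅=∅
  n12('bbd'): parent n11 fail=10; on 'd' 10→0 → fail=21;  out ∅∪∅=∅
  n17('acc'): parent n16 fail=4; on 'c' 4 → fail=5;  out ∅∪∅=∅
  n23('ddc'): parent n22 fail=21; on 'c' 21→0 → fail=4;  out ∅∪∅=∅
  n7('ccbc'): parent n6 fail=10; on 'c' 10→0 → fail=4;  out ∅∪∅=∅
  n13('bbdd'): parent n12 fail=21; on 'd' 21 → fail=22;  out ∅∪∅=∅
  n18('accd'): parent n17 fail=5; on 'd' 5→4→0 → fail=21;  out ∅∪∅=∅
  n24('ddcb'): parent n23 fail=4; on 'b' 4→0 → fail=10;  out {5}∪∅={5}
  n8('ccbcd'): parent n7 fail=4; on 'd' 4→0 → fail=21;  out ∅∪∅=∅
  n14('bbddc'): parent n13 fail=22; on 'c' 22 → fail=23;  out ∅∪∅=∅
  n19('accdc'): parent n18 fail=21; on 'c' 21→0 → fail=4;  out ∅∪∅=∅
  n9('ccbcdd'): parent n8 fail=21; on 'd' 21 → fail=22;  out {2}∪∅={2}
  n15('bbddcb'): parent n14 fail=23; on 'b' 23 → fail=24;  out {3}∪{5}={3,5}
  n20('accdcb'): parent n19 fail=4; on 'b' 4→0 → fail=10;  out {4}∪∅={4}

Run:
pos 0 'b': at 10
pos 1 'a': at 1 (via fail)  ** P0@[1:1]
pos 2 'c': at 16
pos 3 'c': at 17
pos 4 'd': at 18
pos 5 'c': at 19
pos 6 'b': at 20  ** P4@[1:6]
pos 7 'd': at 21 (via fail)
pos 8 'd': at 22
pos 9 'c': at 23
pos 10 'b': at 24  ** P5@[7:10]
pos 11 'a': at 1 (via fail)  ** P0@[11:11]
pos 12 'a': at 2  ** P0@[12:12]
pos 13 'c': at 3  ** P1@[11:13]
pos 14 'c': at 17 (via fail)
pos 15 'd': at 18
pos 16 'c': at 19
pos 17 'b': at 20  ** P4@[12:17]
pos 18 'c': at 4 (via fail)
pos 19 'd': at 21 (via fail)
pos 20 'd': at 22
pos 21 'c': at 23
pos 22 'b': at 24  ** P5@[19:22]
pos 23 'd': at 21 (via fail)
pos 24 'd': at 22
pos 25 'c': at 23
pos 26 'a': at 1 (via fail)  ** P0@[26:26]
pos 27 'c': at 16
pos 28 'a': at 1 (via fail)  ** P0@[28:28]
pos 29 'a': at 2  ** P0@[29:29]
pos 30 'c': at 3  ** P1@[28:30]
pos 31 'c': at 17 (via fail)
pos 32 'b': at 6 (via fail)
pos 33 'c': at 7
pos 34 'd': at 8
pos 35 'd': at 9  ** P2@[30:35]
pos 36 'a': at 1 (via fail)  ** P0@[36:36]
pos 37 'a': at 2  ** P0@[37:37]
pos 38 'c': at 3  ** P1@[36:38]
pos 39 'd': at 21 (via fail)
pos 40 'c': at 4 (via fail)
pos 41 'c': at 5
pos 42 'b': at 6
pos 43 'c': at 7

All matches (sorted): [[1,0],[6,4],[10,5],[11,0],[12,0],[13,1],[17,4],[22,5],[26,0],[28,0],[29,0],[30,1],[35,2],[36,0],[37,0],[38,1]]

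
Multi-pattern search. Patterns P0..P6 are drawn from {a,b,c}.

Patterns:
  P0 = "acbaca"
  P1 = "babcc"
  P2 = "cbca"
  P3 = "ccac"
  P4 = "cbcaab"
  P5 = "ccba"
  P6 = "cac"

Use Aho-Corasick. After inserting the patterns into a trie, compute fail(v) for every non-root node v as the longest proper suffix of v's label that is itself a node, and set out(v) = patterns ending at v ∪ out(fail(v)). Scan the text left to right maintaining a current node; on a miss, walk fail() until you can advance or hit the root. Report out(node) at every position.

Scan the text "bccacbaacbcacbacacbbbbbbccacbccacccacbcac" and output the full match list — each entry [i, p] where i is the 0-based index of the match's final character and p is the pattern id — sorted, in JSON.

Build:
Trie nodes:
  0='ε' goto a→1 b→7 c→12
  1='a' goto c→2
  2='ac' goto b→3
  3='acb' goto a→4
  4='acba' goto c→5
  5='acbac' goto a→6
  6='acbaca' goto ·  [P0 ends]
  7='b' goto a→8
  8='ba' goto b→9
  9='bab' goto c→10
  10='babc' goto c→11
  11='babcc' goto ·  [P1 ends]
  12='c' goto a→23 b→13 c→16
  13='cb' goto c→14
  14='cbc' goto a→15
  15='cbca' goto a→19  [P2 ends]
  16='cc' goto a→17 b→21
  17='cca' goto c→18
  18='ccac' goto ·  [P3 ends]
  19='cbcaa' goto b→20
  20='cbcaab' goto ·  [P4 ends]
  21='ccb' goto a→22
  22='ccba' goto ·  [P5 ends]
  23='ca' goto c→24
  24='cac' goto ·  [P6 ends]

BFS fail/out derivation:
  fail(1) 'a': from fail(0)=0 chase 'a': 0 ⇒ 0;  out=∅∪out(0)=∅
  fail(7) 'b': from fail(0)=0 chase 'b': 0 ⇒ 0;  out=∅∪out(0)=∅
  fail(12) 'c': from fail(0)=0 chase 'c': 0 ⇒ 0;  out=∅∪out(0)=∅
  fail(2) 'ac': from fail(1)=0 chase 'c': 0 ⇒ 12;  out=∅∪out(12)=∅
  fail(8) 'ba': from fail(7)=0 chase 'a': 0 ⇒ 1;  out=∅∪out(1)=∅
  fail(13) 'cb': from fail(12)=0 chase 'b': 0 ⇒ 7;  out=∅∪out(7)=∅
  fail(16) 'cc': from fail(12)=0 chase 'c': 0 ⇒ 12;  out=∅∪out(12)=∅
  fail(23) 'ca': from fail(12)=0 chase 'a': 0 ⇒ 1;  out=∅∪out(1)=∅
  fail(3) 'acb': from fail(2)=12 chase 'b': 12 ⇒ 13;  out=∅∪out(13)=∅
  fail(9) 'bab': from fail(8)=1 chase 'b': 1→0 ⇒ 7;  out=∅∪out(7)=∅
  fail(14) 'cbc': from fail(13)=7 chase 'c': 7→0 ⇒ 12;  out=∅∪out(12)=∅
  fail(17) 'cca': from fail(16)=12 chase 'a': 12 ⇒ 23;  out=∅∪out(23)=∅
  fail(21) 'ccb': from fail(16)=12 chase 'b': 12 ⇒ 13;  out=∅∪out(13)=∅
  fail(24) 'cac': from fail(23)=1 chase 'c': 1 ⇒ 2;  out={6}∪out(2)={6}
  fail(4) 'acba': from fail(3)=13 chase 'a': 13→7 ⇒ 8;  out=∅∪out(8)=∅
  fail(10) 'babc': from fail(9)=7 chase 'c': 7→0 ⇒ 12;  out=∅∪out(12)=∅
  fail(15) 'cbca': from fail(14)=12 chase 'a': 12 ⇒ 23;  out={2}∪out(23)={2}
  fail(18) 'ccac': from fail(17)=23 chase 'c': 23 ⇒ 24;  out={3}∪out(24)={3,6}
  fail(22) 'ccba': from fail(21)=13 chase 'a': 13→7 ⇒ 8;  out={5}∪out(8)={5}
  fail(5) 'acbac': from fail(4)=8 chase 'c': 8→1 ⇒ 2;  out=∅∪out(2)=∅
  fail(11) 'babcc': from fail(10)=12 chase 'c': 12 ⇒ 16;  out={1}∪out(16)={1}
  fail(19) 'cbcaa': from fail(15)=23 chase 'a': 23→1→0 ⇒ 1;  out=∅∪out(1)=∅
  fail(6) 'acbaca': from fail(5)=2 chase 'a': 2→12 ⇒ 23;  out={0}∪out(23)={0}
  fail(20) 'cbcaab': from fail(19)=1 chase 'b': 1→0 ⇒ 7;  out={4}∪out(7)={4}

Scan:
pos 0 'b': at 7
pos 1 'c': at 12 ·f
pos 2 'c': at 16
pos 3 'a': at 17
pos 4 'c': at 18  ** P3@[1:4],P6@[2:4]
pos 5 'b': at 3 ·f
pos 6 'a': at 4
pos 7 'a': at 1 ·f
pos 8 'c': at 2
pos 9 'b': at 3
pos 10 'c': at 14 ·f
pos 11 'a': at 15  ** P2@[8:11]
pos 12 'c': at 24 ·f  ** P6@[10:12]
pos 13 'b': at 3 ·f
pos 14 'a': at 4
pos 15 'c': at 5
pos 16 'a': at 6  ** P0@[11:16]
pos 17 'c': at 24 ·f  ** P6@[15:17]
pos 18 'b': at 3 ·f
pos 19 'b': at 7 ·f
pos 20 'b': at 7 ·f
pos 21 'b': at 7 ·f
pos 22 'b': at 7 ·f
pos 23 'b': at 7 ·f
pos 24 'c': at 12 ·f
pos 25 'c': at 16
pos 26 'a': at 17
pos 27 'c': at 18  ** P3@[24:27],P6@[25:27]
pos 28 'b': at 3 ·f
pos 29 'c': at 14 ·f
pos 30 'c': at 16 ·f
pos 31 'a': at 17
pos 32 'c': at 18  ** P3@[29:32],P6@[30:32]
pos 33 'c': at 16 ·f
pos 34 'c': at 16 ·f
pos 35 'a': at 17
pos 36 'c': at 18  ** P3@[33:36],P6@[34:36]
pos 37 'b': at 3 ·f
pos 38 'c': at 14 ·f
pos 39 'a': at 15  ** P2@[36:39]
pos 40 'c': at 24 ·f  ** P6@[38:40]

Matches: [[4,3],[4,6],[11,2],[12,6],[16,0],[17,6],[27,3],[27,6],[32,3],[32,6],[36,3],[36,6],[39,2],[40,6]]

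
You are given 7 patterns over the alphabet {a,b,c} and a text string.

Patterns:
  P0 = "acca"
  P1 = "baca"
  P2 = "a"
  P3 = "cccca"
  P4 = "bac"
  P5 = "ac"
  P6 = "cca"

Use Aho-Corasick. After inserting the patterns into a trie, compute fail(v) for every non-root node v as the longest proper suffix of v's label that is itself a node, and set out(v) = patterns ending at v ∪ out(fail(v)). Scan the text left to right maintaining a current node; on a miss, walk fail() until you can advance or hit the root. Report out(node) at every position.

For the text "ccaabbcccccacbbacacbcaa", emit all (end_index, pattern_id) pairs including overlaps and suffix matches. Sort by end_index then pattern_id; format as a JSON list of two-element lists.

Build automaton:
Trie nodes:
  n0 'ε': a→1 b→5 c→9
  n1 'a': c→2  [P2 ends]
  n2 'ac': c→3  [P5 ends]
  n3 'acc': a→4
  n4 'acca': ·  [P0 ends]
  n5 'b': a→6
  n6 'ba': c→7
  n7 'bac': a→8  [P4 ends]
  n8 'baca': ·  [P1 ends]
  n9 'c': c→10
  n10 'cc': a→14 c→11
  n11 'ccc': c→12
  n12 'cccc': a→13
  n13 'cccca': ·  [P3 ends]
  n14 'cca': ·  [P6 ends]

Failure links (BFS by depth):
  n1('a'): parent n0 fail=0; on 'a' 0 → fail=0;  out {2}∪∅={2}
  n5('b'): parent n0 fail=0; on 'b' 0 → fail=0;  out ∅∪∅=∅
  n9('c'): parent n0 fail=0; on 'c' 0 → fail=0;  out ∅∪∅=∅
  n2('ac'): parent n1 fail=0; on 'c' 0 → fail=9;  out {5}∪∅={5}
  n6('ba'): parent n5 fail=0; on 'a' 0 → fail=1;  out ∅∪{2}={2}
  n10('cc'): parent n9 fail=0; on 'c' 0 → fail=9;  out ∅∪∅=∅
  n3('acc'): parent n2 fail=9; on 'c' 9 → fail=10;  out ∅∪∅=∅
  n7('bac'): parent n6 fail=1; on 'c' 1 → fail=2;  out {4}∪{5}={4,5}
  n11('ccc'): parent n10 fail=9; on 'c' 9 → fail=10;  out ∅∪∅=∅
  n14('cca'): parent n10 fail=9; on 'a' 9→0 → fail=1;  out {6}∪{2}={2,6}
  n4('acca'): parent n3 fail=10; on 'a' 10 → fail=14;  out {0}∪{2,6}={0,2,6}
  n8('baca'): parent n7 fail=2; on 'a' 2→9→0 → fail=1;  out {1}∪{2}={1,2}
  n12('cccc'): parent n11 fail=10; on 'c' 10 → fail=11;  out ∅∪∅=∅
  n13('cccca'): parent n12 fail=11; on 'a' 11→10 → fail=14;  out {3}∪{2,6}={2,3,6}

Text stream:
pos 0 'c': at 9
pos 1 'c': at 10
pos 2 'a': at 14  ** P2@[2:2],P6@[0:2]
pos 3 'a': at 1 (via fail)  ** P2@[3:3]
pos 4 'b': at 5 (via fail)
pos 5 'b': at 5 (via fail)
pos 6 'c': at 9 (via fail)
pos 7 'c': at 10
pos 8 'c': at 11
pos 9 'c': at 12
pos 10 'c': at 12 (via fail)
pos 11 'a': at 13  ** P2@[11:11],P3@[7:11],P6@[9:11]
pos 12 'c': at 2 (via fail)  ** P5@[11:12]
pos 13 'b': at 5 (via fail)
pos 14 'b': at 5 (via fail)
pos 15 'a': at 6  ** P2@[15:15]
pos 16 'c': at 7  ** P4@[14:16],P5@[15:16]
pos 17 'a': at 8  ** P1@[14:17],P2@[17:17]
pos 18 'c': at 2 (via fail)  ** P5@[17:18]
pos 19 'b': at 5 (via fail)
pos 20 'c': at 9 (via fail)
pos 21 'a': at 1 (via fail)  ** P2@[21:21]
pos 22 'a': at 1 (via fail)  ** P2@[22:22]

Matches: [[2,2],[2,6],[3,2],[11,2],[11,3],[11,6],[12,5],[15,2],[16,4],[16,5],[17,1],[17,2],[18,5],[21,2],[22,2]]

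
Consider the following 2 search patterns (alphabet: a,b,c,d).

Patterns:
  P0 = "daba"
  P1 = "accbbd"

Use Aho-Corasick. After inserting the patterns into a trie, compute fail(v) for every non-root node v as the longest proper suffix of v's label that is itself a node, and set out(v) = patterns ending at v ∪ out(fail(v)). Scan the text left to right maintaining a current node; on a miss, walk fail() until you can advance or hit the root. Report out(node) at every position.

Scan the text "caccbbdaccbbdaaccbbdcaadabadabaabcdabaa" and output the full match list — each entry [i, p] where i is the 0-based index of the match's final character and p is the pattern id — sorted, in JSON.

Construct AC machine:
Trie (insert patterns):
  n0 'ε': a→5 d→1
  n1 'd': a→2
  n2 'da': b→3
  n3 'dab': a→4
  n4 'daba': ·  [P0 ends]
  n5 'a': c→6
  n6 'ac': c→7
  n7 'acc': b→8
  n8 'accb': b→9
  n9 'accbb': d→10
  n10 'accbbd': ·  [P1 ends]

Failure links (BFS by depth):
  fail(1) 'd': from fail(0)=0 chase 'd': 0 ⇒ 0;  out=∅∪out(0)=∅
  fail(5) 'a': from fail(0)=0 chase 'a': 0 ⇒ 0;  out=∅∪out(0)=∅
  fail(2) 'da': from fail(1)=0 chase 'a': 0 ⇒ 5;  out=∅∪out(5)=∅
  fail(6) 'ac': from fail(5)=0 chase 'c': 0 ⇒ 0;  out=∅∪out(0)=∅
  fail(3) 'dab': from fail(2)=5 chase 'b': 5→0 ⇒ 0;  out=∅∪out(0)=∅
  fail(7) 'acc': from fail(6)=0 chase 'c': 0 ⇒ 0;  out=∅∪out(0)=∅
  fail(4) 'daba': from fail(3)=0 chase 'a': 0 ⇒ 5;  out={0}∪out(5)={0}
  fail(8) 'accb': from fail(7)=0 chase 'b': 0 ⇒ 0;  out=∅∪out(0)=∅
  fail(9) 'accbb': from fail(8)=0 chase 'b': 0 ⇒ 0;  out=∅∪out(0)=∅
  fail(10) 'accbbd': from fail(9)=0 chase 'd': 0 ⇒ 1;  out={1}∪out(1)={1}

Scan:
i=0 'c': node 0→0
i=1 'a': node 0→5
i=2 'c': node 5→6
i=3 'c': node 6→7
i=4 'b': node 7→8
i=5 'b': node 8→9
i=6 'd': node 9→10  → match P1@[1:6]
i=7 'a': node 10→2 (fail-walked)
i=8 'c': node 2→6 (fail-walked)
i=9 'c': node 6→7
i=10 'b': node 7→8
i=11 'b': node 8→9
i=12 'd': node 9→10  → match P1@[7:12]
i=13 'a': node 10→2 (fail-walked)
i=14 'a': node 2→5 (fail-walked)
i=15 'c': node 5→6
i=16 'c': node 6→7
i=17 'b': node 7→8
i=18 'b': node 8→9
i=19 'd': node 9→10  → match P1@[14:19]
i=20 'c': node 10→0 (fail-walked)
i=21 'a': node 0→5
i=22 'a': node 5→5 (fail-walked)
i=23 'd': node 5→1 (fail-walked)
i=24 'a': node 1→2
i=25 'b': node 2→3
i=26 'a': node 3→4  → match P0@[23:26]
i=27 'd': node 4→1 (fail-walked)
i=28 'a': node 1→2
i=29 'b': node 2→3
i=30 'a': node 3→4  → match P0@[27:30]
i=31 'a': node 4→5 (fail-walked)
i=32 'b': node 5→0 (fail-walked)
i=33 'c': node 0→0
i=34 'd': node 0→1
i=35 'a': node 1→2
i=36 'b': node 2→3
i=37 'a': node 3→4  → match P0@[34:37]
i=38 'a': node 4→5 (fail-walked)

Result: [[6,1],[12,1],[19,1],[26,0],[30,0],[37,0]]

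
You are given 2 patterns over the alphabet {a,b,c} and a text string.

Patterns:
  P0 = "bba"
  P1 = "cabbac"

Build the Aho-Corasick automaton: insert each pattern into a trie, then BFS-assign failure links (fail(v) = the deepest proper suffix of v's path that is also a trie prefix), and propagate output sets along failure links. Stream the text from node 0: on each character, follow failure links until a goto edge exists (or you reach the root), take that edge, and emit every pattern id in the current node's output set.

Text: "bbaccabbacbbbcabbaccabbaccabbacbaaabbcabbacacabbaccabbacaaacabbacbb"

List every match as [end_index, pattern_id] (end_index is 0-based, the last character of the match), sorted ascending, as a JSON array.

Build:
Trie nodes:
  0='ε' goto b→1 c→4
  1='b' goto b→2
  2='bb' goto a→3
  3='bba' goto ·  [P0 ends]
  4='c' goto a→5
  5='ca' goto b→6
  6='cab' goto b→7
  7='cabb' goto a→8
  8='cabba' goto c→9
  9='cabbac' goto ·  [P1 ends]

Failure links (BFS by depth):
  n1('b'): parent n0 fail=0; on 'b' 0 → fail=0;  out ∅∪∅=∅
  n4('c'): parent n0 fail=0; on 'c' 0 → fail=0;  out ∅∪∅=∅
  n2('bb'): parent n1 fail=0; on 'b' 0 → fail=1;  out ∅∪∅=∅
  n5('ca'): parent n4 fail=0; on 'a' 0 → fail=0;  out ∅∪∅=∅
  n3('bba'): parent n2 fail=1; on 'a' 1→0 → fail=0;  out {0}∪∅={0}
  n6('cab'): parent n5 fail=0; on 'b' 0 → fail=1;  out ∅∪∅=∅
  n7('cabb'): parent n6 fail=1; on 'b' 1 → fail=2;  out ∅∪∅=∅
  n8('cabba'): parent n7 fail=2; on 'a' 2 → fail=3;  out ∅∪{0}={0}
  n9('cabbac'): parent n8 fail=3; on 'c' 3→0 → fail=4;  out {1}∪∅={1}

Text stream:
i=0 'b': node 0→1
i=1 'b': node 1→2
i=2 'a': node 2→3  emit P0@[0:2]
i=3 'c': node 3→4 (via fail)
i=4 'c': node 4→4 (via fail)
i=5 'a': node 4→5
i=6 'b': node 5→6
i=7 'b': node 6→7
i=8 'a': node 7→8  emit P0@[6:8]
i=9 'c': node 8→9  emit P1@[4:9]
i=10 'b': node 9→1 (via fail)
i=11 'b': node 1→2
i=12 'b': node 2→2 (via fail)
i=13 'c': node 2→4 (via fail)
i=14 'a': node 4→5
i=15 'b': node 5→6
i=16 'b': node 6→7
i=17 'a': node 7→8  emit P0@[15:17]
i=18 'c': node 8→9  emit P1@[13:18]
i=19 'c': node 9→4 (via fail)
i=20 'a': node 4→5
i=21 'b': node 5→6
i=22 'b': node 6→7
i=23 'a': node 7→8  emit P0@[21:23]
i=24 'c': node 8→9  emit P1@[19:24]
i=25 'c': node 9→4 (via fail)
i=26 'a': node 4→5
i=27 'b': node 5→6
i=28 'b': node 6→7
i=29 'a': node 7→8  emit P0@[27:29]
i=30 'c': node 8→9  emit P1@[25:30]
i=31 'b': node 9→1 (via fail)
i=32 'a': node 1→0 (via fail)
i=33 'a': node 0→0
i=34 'a': node 0→0
i=35 'b': node 0→1
i=36 'b': node 1→2
i=37 'c': node 2→4 (via fail)
i=38 'a': node 4→5
i=39 'b': node 5→6
i=40 'b': node 6→7
i=41 'a': node 7→8  emit P0@[39:41]
i=42 'c': node 8→9  emit P1@[37:42]
i=43 'a': node 9→5 (via fail)
i=44 'c': node 5→4 (via fail)
i=45 'a': node 4→5
i=46 'b': node 5→6
i=47 'b': node 6→7
i=48 'a': node 7→8  emit P0@[46:48]
i=49 'c': node 8→9  emit P1@[44:49]
i=50 'c': node 9→4 (via fail)
i=51 'a': node 4→5
i=52 'b': node 5→6
i=53 'b': node 6→7
i=54 'a': node 7→8  emit P0@[52:54]
i=55 'c': node 8→9  emit P1@[50:55]
i=56 'a': node 9→5 (via fail)
i=57 'a': node 5→0 (via fail)
i=58 'a': node 0→0
i=59 'c': node 0→4
i=60 'a': node 4→5
i=61 'b': node 5→6
i=62 'b': node 6→7
i=63 'a': node 7→8  emit P0@[61:63]
i=64 'c': node 8→9  emit P1@[59:64]
i=65 'b': node 9→1 (via fail)
i=66 'b': node 1→2

Result: [[2,0],[8,0],[9,1],[17,0],[18,1],[23,0],[24,1],[29,0],[30,1],[41,0],[42,1],[48,0],[49,1],[54,0],[55,1],[63,0],[64,1]]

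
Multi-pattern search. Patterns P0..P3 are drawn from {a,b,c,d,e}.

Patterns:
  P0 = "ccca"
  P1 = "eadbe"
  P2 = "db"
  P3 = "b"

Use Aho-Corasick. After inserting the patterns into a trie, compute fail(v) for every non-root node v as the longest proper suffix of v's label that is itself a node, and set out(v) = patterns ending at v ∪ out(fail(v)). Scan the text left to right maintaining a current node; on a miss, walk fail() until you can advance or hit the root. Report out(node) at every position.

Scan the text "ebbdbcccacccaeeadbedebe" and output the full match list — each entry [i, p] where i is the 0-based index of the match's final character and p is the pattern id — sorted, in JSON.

Build:
Trie (insert patterns):
  n0 'ε': b→12 c→1 d→10 e→5
  n1 'c': c→2
  n2 'cc': c→3
  n3 'ccc': a→4
  n4 'ccca': ·  ←P0
  n5 'e': a→6
  n6 'ea': d→7
  n7 'ead': b→8
  n8 'eadb': e→9
  n9 'eadbe': ·  ←P1
  n10 'd': b→11
  n11 'db': ·  ←P2
  n12 'b': ·  ←P3

BFS fail/out derivation:
  fail(1) 'c': from fail(0)=0 chase 'c': 0 ⇒ 0;  out=∅∪out(0)=∅
  fail(5) 'e': from fail(0)=0 chase 'e': 0 ⇒ 0;  out=∅∪out(0)=∅
  fail(10) 'd': from fail(0)=0 chase 'd': 0 ⇒ 0;  out=∅∪out(0)=∅
  fail(12) 'b': from fail(0)=0 chase 'b': 0 ⇒ 0;  out={3}∪out(0)={3}
  fail(2) 'cc': from fail(1)=0 chase 'c': 0 ⇒ 1;  out=∅∪out(1)=∅
  fail(6) 'ea': from fail(5)=0 chase 'a': 0 ⇒ 0;  out=∅∪out(0)=∅
  fail(11) 'db': from fail(10)=0 chase 'b': 0 ⇒ 12;  out={2}∪out(12)={2,3}
  fail(3) 'ccc': from fail(2)=1 chase 'c': 1 ⇒ 2;  out=∅∪out(2)=∅
  fail(7) 'ead': from fail(6)=0 chase 'd': 0 ⇒ 10;  out=∅∪out(10)=∅
  fail(4) 'ccca': from fail(3)=2 chase 'a': 2→1→0 ⇒ 0;  out={0}∪out(0)={0}
  fail(8) 'eadb': from fail(7)=10 chase 'b': 10 ⇒ 11;  out=∅∪out(11)={2,3}
  fail(9) 'eadbe': from fail(8)=11 chase 'e': 11→12→0 ⇒ 5;  out={1}∪out(5)={1}

Scan:
i=0 'e': node 0→5
i=1 'b': node 5→12 ·f  ** P3@[1:1]
i=2 'b': node 12→12 ·f  ** P3@[2:2]
i=3 'd': node 12→10 ·f
i=4 'b': node 10→11  ** P2@[3:4],P3@[4:4]
i=5 'c': node 11→1 ·f
i=6 'c': node 1→2
i=7 'c': node 2→3
i=8 'a': node 3→4  ** P0@[5:8]
i=9 'c': node 4→1 ·f
i=10 'c': node 1→2
i=11 'c': node 2→3
i=12 'a': node 3→4  ** P0@[9:12]
i=13 'e': node 4→5 ·f
i=14 'e': node 5→5 ·f
i=15 'a': node 5→6
i=16 'd': node 6→7
i=17 'b': node 7→8  ** P2@[16:17],P3@[17:17]
i=18 'e': node 8→9  ** P1@[14:18]
i=19 'd': node 9→10 ·f
i=20 'e': node 10→5 ·f
i=21 'b': node 5→12 ·f  ** P3@[21:21]
i=22 'e': node 12→5 ·f

Result: [[1,3],[2,3],[4,2],[4,3],[8,0],[12,0],[17,2],[17,3],[18,1],[21,3]]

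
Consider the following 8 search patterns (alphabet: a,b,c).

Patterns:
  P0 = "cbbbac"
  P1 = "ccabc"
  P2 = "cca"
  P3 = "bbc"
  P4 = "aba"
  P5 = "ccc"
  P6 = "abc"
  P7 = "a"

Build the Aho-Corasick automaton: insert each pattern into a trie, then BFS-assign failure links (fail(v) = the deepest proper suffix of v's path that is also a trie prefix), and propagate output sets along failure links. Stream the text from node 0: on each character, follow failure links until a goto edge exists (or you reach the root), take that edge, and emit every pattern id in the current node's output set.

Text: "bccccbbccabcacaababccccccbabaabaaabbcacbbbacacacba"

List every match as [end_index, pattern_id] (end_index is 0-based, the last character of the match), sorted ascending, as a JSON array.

Construct AC machine:
Trie nodes:
  n0 'ε': a→14 b→11 c→1
  n1 'c': b→2 c→7
  n2 'cb': b→3
  n3 'cbb': b→4
  n4 'cbbb': a→5
  n5 'cbbba': c→6
  n6 'cbbbac': ·  [P0 ends]
  n7 'cc': a→8 c→17
  n8 'cca': b→9  [P2 ends]
  n9 'ccab': c→10
  n10 'ccabc': ·  [P1 ends]
  n11 'b': b→12
  n12 'bb': c→13
  n13 'bbc': ·  [P3 ends]
  n14 'a': b→15  [P7 ends]
  n15 'ab': a→16 c→18
  n16 'aba': ·  [P4 ends]
  n17 'ccc': ·  [P5 ends]
  n18 'abc': ·  [P6 ends]

Failure links (BFS by depth):
  n1('c'): parent n0 fail=0; on 'c' 0 → fail=0;  out ∅∪∅=∅
  n11('b'): parent n0 fail=0; on 'b' 0 → fail=0;  out ∅∪∅=∅
  n14('a'): parent n0 fail=0; on 'a' 0 → fail=0;  out {7}∪∅={7}
  n2('cb'): parent n1 fail=0; on 'b' 0 → fail=11;  out ∅∪∅=∅
  n7('cc'): parent n1 fail=0; on 'c' 0 → fail=1;  out ∅∪∅=∅
  n12('bb'): parent n11 fail=0; on 'b' 0 → fail=11;  out ∅∪∅=∅
  n15('ab'): parent n14 fail=0; on 'b' 0 → fail=11;  out ∅∪∅=∅
  n3('cbb'): parent n2 fail=11; on 'b' 11 → fail=12;  out ∅∪∅=∅
  n8('cca'): parent n7 fail=1; on 'a' 1→0 → fail=14;  out {2}∪{7}={2,7}
  n13('bbc'): parent n12 fail=11; on 'c' 11→0 → fail=1;  out {3}∪∅={3}
  n16('aba'): parent n15 fail=11; on 'a' 11→0 → fail=14;  out {4}∪{7}={4,7}
  n17('ccc'): parent n7 fail=1; on 'c' 1 → fail=7;  out {5}∪∅={5}
  n18('abc'): parent n15 fail=11; on 'c' 11→0 → fail=1;  out {6}∪∅={6}
  n4('cbbb'): parent n3 fail=12; on 'b' 12→11 → fail=12;  out ∅∪∅=∅
  n9('ccab'): parent n8 fail=14; on 'b' 14 → fail=15;  out ∅∪∅=∅
  n5('cbbba'): parent n4 fail=12; on 'a' 12→11→0 → fail=14;  out ∅∪{7}={7}
  n10('ccabc'): parent n9 fail=15; on 'c' 15 → fail=18;  out {1}∪{6}={1,6}
  n6('cbbbac'): parent n5 fail=14; on 'c' 14→0 → fail=1;  out {0}∪∅={0}

Text stream:
pos 0 'b': at 11
pos 1 'c': at 1 (via fail)
pos 2 'c': at 7
pos 3 'c': at 17  emit P5@[1:3]
pos 4 'c': at 17 (via fail)  emit P5@[2:4]
pos 5 'b': at 2 (via fail)
pos 6 'b': at 3
pos 7 'c': at 13 (via fail)  emit P3@[5:7]
pos 8 'c': at 7 (via fail)
pos 9 'a': at 8  emit P2@[7:9],P7@[9:9]
pos 10 'b': at 9
pos 11 'c': at 10  emit P1@[7:11],P6@[9:11]
pos 12 'a': at 14 (via fail)  emit P7@[12:12]
pos 13 'c': at 1 (via fail)
pos 14 'a': at 14 (via fail)  emit P7@[14:14]
pos 15 'a': at 14 (via fail)  emit P7@[15:15]
pos 16 'b': at 15
pos 17 'a': at 16  emit P4@[15:17],P7@[17:17]
pos 18 'b': at 15 (via fail)
pos 19 'c': at 18  emit P6@[17:19]
pos 20 'c': at 7 (via fail)
pos 21 'c': at 17  emit P5@[19:21]
pos 22 'c': at 17 (via fail)  emit P5@[20:22]
pos 23 'c': at 17 (via fail)  emit P5@[21:23]
pos 24 'c': at 17 (via fail)  emit P5@[22:24]
pos 25 'b': at 2 (via fail)
pos 26 'a': at 14 (via fail)  emit P7@[26:26]
pos 27 'b': at 15
pos 28 'a': at 16  emit P4@[26:28],P7@[28:28]
pos 29 'a': at 14 (via fail)  emit P7@[29:29]
pos 30 'b': at 15
pos 31 'a': at 16  emit P4@[29:31],P7@[31:31]
pos 32 'a': at 14 (via fail)  emit P7@[32:32]
pos 33 'a': at 14 (via fail)  emit P7@[33:33]
pos 34 'b': at 15
pos 35 'b': at 12 (via fail)
pos 36 'c': at 13  emit P3@[34:36]
pos 37 'a': at 14 (via fail)  emit P7@[37:37]
pos 38 'c': at 1 (via fail)
pos 39 'b': at 2
pos 40 'b': at 3
pos 41 'b': at 4
pos 42 'a': at 5  emit P7@[42:42]
pos 43 'c': at 6  emit P0@[38:43]
pos 44 'a': at 14 (via fail)  emit P7@[44:44]
pos 45 'c': at 1 (via fail)
pos 46 'a': at 14 (via fail)  emit P7@[46:46]
pos 47 'c': at 1 (via fail)
pos 48 'b': at 2
pos 49 'a': at 14 (via fail)  emit P7@[49:49]

All matches (sorted): [[3,5],[4,5],[7,3],[9,2],[9,7],[11,1],[11,6],[12,7],[14,7],[15,7],[17,4],[17,7],[19,6],[21,5],[22,5],[23,5],[24,5],[26,7],[28,4],[28,7],[29,7],[31,4],[31,7],[32,7],[33,7],[36,3],[37,7],[42,7],[43,0],[44,7],[46,7],[49,7]]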